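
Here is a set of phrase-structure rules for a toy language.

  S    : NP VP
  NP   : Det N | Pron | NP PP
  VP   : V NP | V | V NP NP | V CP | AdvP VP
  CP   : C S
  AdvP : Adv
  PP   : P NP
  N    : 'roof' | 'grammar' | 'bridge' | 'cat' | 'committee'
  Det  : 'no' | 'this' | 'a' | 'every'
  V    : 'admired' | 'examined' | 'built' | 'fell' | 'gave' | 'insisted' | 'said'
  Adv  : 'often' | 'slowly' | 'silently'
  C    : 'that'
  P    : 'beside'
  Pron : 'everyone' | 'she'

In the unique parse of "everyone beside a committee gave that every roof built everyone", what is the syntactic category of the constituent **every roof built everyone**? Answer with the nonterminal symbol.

S
  NP
    NP
      Pron: everyone
    PP
      P: beside
      NP
        Det: a
        N: committee
  VP
    V: gave
    CP
      C: that
      S
        NP
          Det: every
          N: roof
        VP
          V: built
          NP
            Pron: everyone
The span 'every roof built everyone' is the S node built by S → NP VP.

S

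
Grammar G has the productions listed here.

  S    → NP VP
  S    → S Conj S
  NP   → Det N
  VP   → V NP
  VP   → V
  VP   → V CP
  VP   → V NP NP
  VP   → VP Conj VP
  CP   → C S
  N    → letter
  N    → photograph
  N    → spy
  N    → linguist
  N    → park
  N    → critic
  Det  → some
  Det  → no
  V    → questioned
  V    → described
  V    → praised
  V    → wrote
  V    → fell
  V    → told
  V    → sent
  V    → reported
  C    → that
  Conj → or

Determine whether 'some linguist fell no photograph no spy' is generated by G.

[S [NP [Det some] [N linguist]] [VP [V fell] [NP [Det no] [N photograph]] [NP [Det no] [N spy]]]]
The bracketing above is licensed at every node by one of the given productions, with S at the root.

Grammatical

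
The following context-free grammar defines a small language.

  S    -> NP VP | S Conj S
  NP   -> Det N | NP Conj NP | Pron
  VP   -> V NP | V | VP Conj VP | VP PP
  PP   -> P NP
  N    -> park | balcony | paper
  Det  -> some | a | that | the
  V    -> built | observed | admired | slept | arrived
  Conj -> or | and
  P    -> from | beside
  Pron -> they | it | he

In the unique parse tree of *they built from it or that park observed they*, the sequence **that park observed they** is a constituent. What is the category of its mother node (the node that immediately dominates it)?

S

S
  S
    NP
      Pron: they
    VP
      VP
        V: built
      PP
        P: from
        NP
          Pron: it
  Conj: or
  S
    NP
      Det: that
      N: park
    VP
      V: observed
      NP
        Pron: they
The span 'that park observed they' is the S node built by S → NP VP.
Its mother is the S built by S → S Conj S.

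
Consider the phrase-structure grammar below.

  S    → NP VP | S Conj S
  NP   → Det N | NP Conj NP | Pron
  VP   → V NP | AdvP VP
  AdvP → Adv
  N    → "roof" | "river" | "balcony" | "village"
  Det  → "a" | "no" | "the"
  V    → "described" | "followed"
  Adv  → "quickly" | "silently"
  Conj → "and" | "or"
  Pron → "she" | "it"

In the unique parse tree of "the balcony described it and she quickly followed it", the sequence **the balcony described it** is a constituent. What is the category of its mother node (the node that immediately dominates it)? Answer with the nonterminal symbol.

S

S
  S
    NP
      Det: the
      N: balcony
    VP
      V: described
      NP
        Pron: it
  Conj: and
  S
    NP
      Pron: she
    VP
      AdvP
        Adv: quickly
      VP
        V: followed
        NP
          Pron: it
The span 'the balcony described it' is the S node built by S → NP VP.
Its mother is the S built by S → S Conj S.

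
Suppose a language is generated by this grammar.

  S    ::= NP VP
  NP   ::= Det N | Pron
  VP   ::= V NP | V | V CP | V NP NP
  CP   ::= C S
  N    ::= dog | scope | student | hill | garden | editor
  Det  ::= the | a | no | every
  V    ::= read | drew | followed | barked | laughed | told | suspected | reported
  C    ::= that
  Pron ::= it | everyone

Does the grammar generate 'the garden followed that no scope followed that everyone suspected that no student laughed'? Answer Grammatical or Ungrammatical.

Grammatical

S
  NP
    Det: the
    N: garden
  VP
    V: followed
    CP
      C: that
      S
        NP
          Det: no
          N: scope
        VP
          V: followed
          CP
            C: that
            S
              NP
                Pron: everyone
              VP
                V: suspected
                CP
                  C: that
                  S
                    NP
                      Det: no
                      N: student
                    VP
                      V: laughed
Every word is introduced by a lexical rule and the phrasal rules combine the resulting categories into a single S.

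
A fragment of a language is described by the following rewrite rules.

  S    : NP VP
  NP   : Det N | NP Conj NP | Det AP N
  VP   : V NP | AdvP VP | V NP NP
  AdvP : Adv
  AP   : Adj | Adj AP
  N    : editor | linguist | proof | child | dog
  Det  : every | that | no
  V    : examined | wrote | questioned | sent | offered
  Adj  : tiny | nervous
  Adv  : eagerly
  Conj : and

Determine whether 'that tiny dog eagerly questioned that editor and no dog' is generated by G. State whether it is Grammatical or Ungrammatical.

Grammatical

[S [NP [Det that] [AP [Adj tiny]] [N dog]] [VP [AdvP [Adv eagerly]] [VP [V questioned] [NP [NP [Det that] [N editor]] [Conj and] [NP [Det no] [N dog]]]]]]
Every word is introduced by a lexical rule and the phrasal rules combine the resulting categories into a single S.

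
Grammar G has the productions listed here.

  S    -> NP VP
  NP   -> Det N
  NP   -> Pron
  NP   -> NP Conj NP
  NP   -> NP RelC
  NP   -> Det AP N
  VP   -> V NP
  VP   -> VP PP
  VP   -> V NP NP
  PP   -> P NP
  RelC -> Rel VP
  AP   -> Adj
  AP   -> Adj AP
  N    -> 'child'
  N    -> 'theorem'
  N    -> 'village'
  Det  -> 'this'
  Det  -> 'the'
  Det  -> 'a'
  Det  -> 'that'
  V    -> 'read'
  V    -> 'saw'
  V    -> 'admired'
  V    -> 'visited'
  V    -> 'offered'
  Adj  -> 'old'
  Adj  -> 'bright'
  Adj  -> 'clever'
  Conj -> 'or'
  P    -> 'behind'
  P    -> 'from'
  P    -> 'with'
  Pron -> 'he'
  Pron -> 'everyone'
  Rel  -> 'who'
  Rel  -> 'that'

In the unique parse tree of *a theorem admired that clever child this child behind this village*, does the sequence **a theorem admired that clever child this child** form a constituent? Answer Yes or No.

[S [NP [Det a] [N theorem]] [VP [VP [V admired] [NP [Det that] [AP [Adj clever]] [N child]] [NP [Det this] [N child]]] [PP [P behind] [NP [Det this] [N village]]]]]
The smallest constituent containing 'a theorem admired that clever child this child' is the S spanning 'a theorem admired that clever child this child behind this village'; no single node in the tree dominates exactly the given words.

No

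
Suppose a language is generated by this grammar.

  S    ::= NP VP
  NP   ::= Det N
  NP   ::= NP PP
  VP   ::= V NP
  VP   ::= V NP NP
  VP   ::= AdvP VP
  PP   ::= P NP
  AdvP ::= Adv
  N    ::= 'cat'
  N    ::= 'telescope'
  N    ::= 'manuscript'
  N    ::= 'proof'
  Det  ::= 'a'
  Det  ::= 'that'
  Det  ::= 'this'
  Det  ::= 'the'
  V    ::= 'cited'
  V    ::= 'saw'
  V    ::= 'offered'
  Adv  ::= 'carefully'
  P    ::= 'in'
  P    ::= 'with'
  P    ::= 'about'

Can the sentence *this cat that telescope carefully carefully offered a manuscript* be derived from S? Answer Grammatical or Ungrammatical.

Ungrammatical

For S → NP VP, the only prefix that parses as NP is 'this cat', but the remainder 'that telescope carefully carefully offered a manuscript' is not a VP under these rules.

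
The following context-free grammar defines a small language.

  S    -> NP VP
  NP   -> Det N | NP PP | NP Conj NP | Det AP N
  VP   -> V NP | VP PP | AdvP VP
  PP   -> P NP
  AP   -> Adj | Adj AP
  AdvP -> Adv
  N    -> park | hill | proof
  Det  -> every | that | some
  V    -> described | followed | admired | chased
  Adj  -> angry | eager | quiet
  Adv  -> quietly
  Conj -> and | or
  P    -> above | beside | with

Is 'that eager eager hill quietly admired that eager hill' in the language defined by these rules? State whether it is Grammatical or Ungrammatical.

[S [NP [Det that] [AP [Adj eager] [AP [Adj eager]]] [N hill]] [VP [AdvP [Adv quietly]] [VP [V admired] [NP [Det that] [AP [Adj eager]] [N hill]]]]]
The bracketing above is licensed at every node by one of the given productions, with S at the root.

Grammatical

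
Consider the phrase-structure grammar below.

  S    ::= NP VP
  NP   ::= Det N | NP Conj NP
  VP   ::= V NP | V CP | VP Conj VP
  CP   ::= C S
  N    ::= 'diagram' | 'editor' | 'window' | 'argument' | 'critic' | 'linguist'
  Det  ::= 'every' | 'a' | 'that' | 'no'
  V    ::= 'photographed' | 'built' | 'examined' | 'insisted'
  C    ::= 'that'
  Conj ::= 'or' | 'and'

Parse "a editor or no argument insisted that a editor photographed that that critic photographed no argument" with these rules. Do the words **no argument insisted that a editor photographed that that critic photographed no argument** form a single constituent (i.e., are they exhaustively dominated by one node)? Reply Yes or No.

No

[S [NP [NP [Det a] [N editor]] [Conj or] [NP [Det no] [N argument]]] [VP [V insisted] [CP [C that] [S [NP [Det a] [N editor]] [VP [V photographed] [CP [C that] [S [NP [Det that] [N critic]] [VP [V photographed] [NP [Det no] [N argument]]]]]]]]]]
The smallest constituent containing 'no argument insisted that a editor photographed that that critic photographed no argument' is the S spanning 'a editor or no argument insisted that a editor photographed that that critic photographed no argument'; no single node in the tree dominates exactly the given words.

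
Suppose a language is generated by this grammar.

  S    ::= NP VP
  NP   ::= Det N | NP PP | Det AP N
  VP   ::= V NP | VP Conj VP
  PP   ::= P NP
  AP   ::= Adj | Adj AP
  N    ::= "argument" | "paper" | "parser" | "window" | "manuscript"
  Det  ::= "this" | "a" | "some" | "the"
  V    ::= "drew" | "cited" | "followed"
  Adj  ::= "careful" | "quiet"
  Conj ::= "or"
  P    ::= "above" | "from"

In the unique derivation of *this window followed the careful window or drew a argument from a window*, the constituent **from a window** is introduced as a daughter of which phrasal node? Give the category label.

NP

S
  NP
    Det: this
    N: window
  VP
    VP
      V: followed
      NP
        Det: the
        AP
          Adj: careful
        N: window
    Conj: or
    VP
      V: drew
      NP
        NP
          Det: a
          N: argument
        PP
          P: from
          NP
            Det: a
            N: window
The span 'from a window' is the PP node built by PP → P NP.
Its mother is the NP built by NP → NP PP.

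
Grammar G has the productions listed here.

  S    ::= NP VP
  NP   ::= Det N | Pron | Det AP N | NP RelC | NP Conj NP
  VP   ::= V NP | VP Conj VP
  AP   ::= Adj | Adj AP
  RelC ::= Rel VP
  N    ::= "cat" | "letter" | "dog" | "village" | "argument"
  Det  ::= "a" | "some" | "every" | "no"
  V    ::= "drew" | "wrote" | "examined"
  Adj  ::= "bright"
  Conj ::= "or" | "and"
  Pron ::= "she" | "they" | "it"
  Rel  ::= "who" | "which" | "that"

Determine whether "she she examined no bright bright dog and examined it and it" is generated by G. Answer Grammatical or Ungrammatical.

A Pron word can never sit immediately before a Pron word in any string this grammar generates, so the substring 'she she' rules out a derivation.

Ungrammatical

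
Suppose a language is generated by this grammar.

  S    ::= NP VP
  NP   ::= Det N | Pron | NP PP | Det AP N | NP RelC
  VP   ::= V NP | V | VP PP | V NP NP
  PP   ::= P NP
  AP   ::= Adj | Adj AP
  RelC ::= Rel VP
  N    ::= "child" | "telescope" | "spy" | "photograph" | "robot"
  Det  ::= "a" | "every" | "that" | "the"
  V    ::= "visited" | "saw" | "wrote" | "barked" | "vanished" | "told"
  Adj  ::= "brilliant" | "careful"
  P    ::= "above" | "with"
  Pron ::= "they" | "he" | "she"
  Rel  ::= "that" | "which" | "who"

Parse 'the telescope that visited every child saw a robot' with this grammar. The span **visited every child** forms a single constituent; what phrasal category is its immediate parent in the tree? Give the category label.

S
  NP
    NP
      Det: the
      N: telescope
    RelC
      Rel: that
      VP
        V: visited
        NP
          Det: every
          N: child
  VP
    V: saw
    NP
      Det: a
      N: robot
The span 'visited every child' is the VP node built by VP → V NP.
Its mother is the RelC built by RelC → Rel VP.

RelC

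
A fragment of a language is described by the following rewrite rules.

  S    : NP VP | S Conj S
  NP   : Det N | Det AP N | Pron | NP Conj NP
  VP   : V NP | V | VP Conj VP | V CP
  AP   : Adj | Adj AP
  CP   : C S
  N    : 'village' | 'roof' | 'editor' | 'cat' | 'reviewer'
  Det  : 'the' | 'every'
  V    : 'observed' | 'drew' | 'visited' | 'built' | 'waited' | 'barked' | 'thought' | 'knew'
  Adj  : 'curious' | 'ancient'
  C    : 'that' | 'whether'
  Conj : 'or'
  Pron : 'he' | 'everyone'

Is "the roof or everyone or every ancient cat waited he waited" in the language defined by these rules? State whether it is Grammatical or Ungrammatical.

For S → NP VP, every NP-prefix leaves a non-VP remainder: after 'the roof' the remainder is not a VP; after 'the roof or everyone' the remainder is not a VP; after 'the roof or everyone or every ancient cat' the remainder is not a VP. The alternative S rule S → S Conj S likewise has no satisfying split.

Ungrammatical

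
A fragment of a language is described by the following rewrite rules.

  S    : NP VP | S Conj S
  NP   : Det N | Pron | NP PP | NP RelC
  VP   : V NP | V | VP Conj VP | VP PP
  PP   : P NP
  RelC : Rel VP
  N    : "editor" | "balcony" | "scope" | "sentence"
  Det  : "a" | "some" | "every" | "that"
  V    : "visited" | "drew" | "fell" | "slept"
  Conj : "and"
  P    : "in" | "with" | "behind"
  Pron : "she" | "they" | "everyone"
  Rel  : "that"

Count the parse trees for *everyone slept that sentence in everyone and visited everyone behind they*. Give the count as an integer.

Two of the 6 distinct bracketings:
[S [NP [Pron everyone]] [VP [VP [V slept] [NP [NP [Det that] [N sentence]] [PP [P in] [NP [Pron everyone]]]]] [Conj and] [VP [V visited] [NP [NP [Pron everyone]] [PP [P behind] [NP [Pron they]]]]]]]
[S [NP [Pron everyone]] [VP [VP [V slept] [NP [NP [Det that] [N sentence]] [PP [P in] [NP [Pron everyone]]]]] [Conj and] [VP [VP [V visited] [NP [Pron everyone]]] [PP [P behind] [NP [Pron they]]]]]]
The difference turns on whether VP → VP PP is used at the relevant span, versus an alternative expansion of VP.

6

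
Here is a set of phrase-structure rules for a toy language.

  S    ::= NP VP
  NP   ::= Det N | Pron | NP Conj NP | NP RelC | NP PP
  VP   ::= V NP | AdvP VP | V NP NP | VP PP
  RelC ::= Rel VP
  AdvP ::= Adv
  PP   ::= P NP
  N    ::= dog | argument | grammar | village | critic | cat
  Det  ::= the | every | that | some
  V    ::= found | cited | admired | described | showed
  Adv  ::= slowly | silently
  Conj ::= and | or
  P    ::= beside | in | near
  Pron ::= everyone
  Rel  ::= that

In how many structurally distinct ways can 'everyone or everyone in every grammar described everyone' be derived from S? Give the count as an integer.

2

The two bracketings:
[S [NP [NP [Pron everyone]] [Conj or] [NP [NP [Pron everyone]] [PP [P in] [NP [Det every] [N grammar]]]]] [VP [V described] [NP [Pron everyone]]]]
[S [NP [NP [NP [Pron everyone]] [Conj or] [NP [Pron everyone]]] [PP [P in] [NP [Det every] [N grammar]]]] [VP [V described] [NP [Pron everyone]]]]
The trees differ in how a recursive rule is bracketed over the same span.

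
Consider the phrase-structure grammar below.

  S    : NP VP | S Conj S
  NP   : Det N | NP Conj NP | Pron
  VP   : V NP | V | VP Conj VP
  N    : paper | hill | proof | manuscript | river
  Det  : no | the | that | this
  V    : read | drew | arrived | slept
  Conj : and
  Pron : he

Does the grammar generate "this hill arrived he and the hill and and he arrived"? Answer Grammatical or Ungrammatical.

A Conj word can never sit immediately before a Conj word in any string this grammar generates, so the substring 'and and' rules out a derivation.

Ungrammatical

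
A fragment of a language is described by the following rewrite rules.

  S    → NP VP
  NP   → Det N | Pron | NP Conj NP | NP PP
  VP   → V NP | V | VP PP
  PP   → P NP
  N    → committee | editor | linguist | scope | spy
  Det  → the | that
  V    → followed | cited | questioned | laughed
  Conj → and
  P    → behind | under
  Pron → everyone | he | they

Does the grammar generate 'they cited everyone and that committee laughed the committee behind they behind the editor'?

Ungrammatical

For S → NP VP, the only prefix that parses as NP is 'they', but the remainder 'cited everyone and that committee laughed the committee behind they behind the editor' is not a VP under these rules.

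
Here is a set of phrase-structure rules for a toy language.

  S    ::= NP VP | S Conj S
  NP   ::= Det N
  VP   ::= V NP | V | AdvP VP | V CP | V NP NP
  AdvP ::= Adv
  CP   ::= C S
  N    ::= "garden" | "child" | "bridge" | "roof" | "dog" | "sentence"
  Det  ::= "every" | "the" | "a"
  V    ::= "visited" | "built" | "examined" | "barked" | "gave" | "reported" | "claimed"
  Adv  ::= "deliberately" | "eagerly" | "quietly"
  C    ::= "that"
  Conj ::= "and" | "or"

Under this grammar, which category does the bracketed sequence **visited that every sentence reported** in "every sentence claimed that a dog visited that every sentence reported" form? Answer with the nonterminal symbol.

VP

S
  NP
    Det: every
    N: sentence
  VP
    V: claimed
    CP
      C: that
      S
        NP
          Det: a
          N: dog
        VP
          V: visited
          CP
            C: that
            S
              NP
                Det: every
                N: sentence
              VP
                V: reported
The span 'visited that every sentence reported' is the VP node built by VP → V CP.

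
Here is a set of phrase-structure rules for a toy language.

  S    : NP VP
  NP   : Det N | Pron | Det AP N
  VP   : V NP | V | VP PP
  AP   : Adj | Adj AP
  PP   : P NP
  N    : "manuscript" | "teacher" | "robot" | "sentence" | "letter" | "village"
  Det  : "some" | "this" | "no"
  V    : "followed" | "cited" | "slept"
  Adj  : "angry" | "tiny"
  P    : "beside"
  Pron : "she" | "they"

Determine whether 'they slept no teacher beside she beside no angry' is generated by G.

Ungrammatical

For S → NP VP, the only prefix that parses as NP is 'they', but the remainder 'slept no teacher beside she beside no angry' is not a VP under these rules.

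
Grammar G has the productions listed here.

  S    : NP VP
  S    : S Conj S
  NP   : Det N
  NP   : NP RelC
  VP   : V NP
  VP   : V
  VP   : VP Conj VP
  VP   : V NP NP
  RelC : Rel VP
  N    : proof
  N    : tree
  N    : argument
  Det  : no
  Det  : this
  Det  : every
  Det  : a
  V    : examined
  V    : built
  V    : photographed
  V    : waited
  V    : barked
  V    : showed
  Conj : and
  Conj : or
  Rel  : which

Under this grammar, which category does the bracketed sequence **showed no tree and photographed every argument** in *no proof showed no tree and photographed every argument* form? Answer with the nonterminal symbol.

[S [NP [Det no] [N proof]] [VP [VP [V showed] [NP [Det no] [N tree]]] [Conj and] [VP [V photographed] [NP [Det every] [N argument]]]]]
The span 'showed no tree and photographed every argument' is the VP node built by VP → VP Conj VP.

VP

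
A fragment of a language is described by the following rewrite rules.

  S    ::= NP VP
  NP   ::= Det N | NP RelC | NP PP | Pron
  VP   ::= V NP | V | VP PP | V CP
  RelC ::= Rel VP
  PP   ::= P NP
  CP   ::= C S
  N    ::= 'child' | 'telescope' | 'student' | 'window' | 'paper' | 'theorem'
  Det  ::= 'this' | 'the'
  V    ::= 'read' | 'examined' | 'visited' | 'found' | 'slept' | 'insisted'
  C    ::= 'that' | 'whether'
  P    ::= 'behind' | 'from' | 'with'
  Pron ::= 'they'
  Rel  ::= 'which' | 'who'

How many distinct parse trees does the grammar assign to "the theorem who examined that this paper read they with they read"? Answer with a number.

4

Two of the 4 distinct bracketings:
[S [NP [NP [Det the] [N theorem]] [RelC [Rel who] [VP [VP [V examined] [CP [C that] [S [NP [Det this] [N paper]] [VP [V read] [NP [Pron they]]]]]] [PP [P with] [NP [Pron they]]]]]] [VP [V read]]]
[S [NP [NP [Det the] [N theorem]] [RelC [Rel who] [VP [V examined] [CP [C that] [S [NP [Det this] [N paper]] [VP [V read] [NP [NP [Pron they]] [PP [P with] [NP [Pron they]]]]]]]]]] [VP [V read]]]
The difference turns on whether NP → NP PP is used at the relevant span, versus an alternative expansion of NP.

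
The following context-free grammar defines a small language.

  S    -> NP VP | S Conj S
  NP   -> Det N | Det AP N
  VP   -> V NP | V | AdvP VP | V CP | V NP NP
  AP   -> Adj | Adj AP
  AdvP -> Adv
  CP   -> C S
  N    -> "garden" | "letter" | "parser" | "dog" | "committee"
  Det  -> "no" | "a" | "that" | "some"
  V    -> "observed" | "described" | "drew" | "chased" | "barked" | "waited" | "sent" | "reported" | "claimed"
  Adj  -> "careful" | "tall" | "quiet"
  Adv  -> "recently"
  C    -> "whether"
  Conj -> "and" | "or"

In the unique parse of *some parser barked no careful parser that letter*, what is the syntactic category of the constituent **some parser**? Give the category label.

S
  NP
    Det: some
    N: parser
  VP
    V: barked
    NP
      Det: no
      AP
        Adj: careful
      N: parser
    NP
      Det: that
      N: letter
The span 'some parser' is the NP node built by NP → Det N.

NP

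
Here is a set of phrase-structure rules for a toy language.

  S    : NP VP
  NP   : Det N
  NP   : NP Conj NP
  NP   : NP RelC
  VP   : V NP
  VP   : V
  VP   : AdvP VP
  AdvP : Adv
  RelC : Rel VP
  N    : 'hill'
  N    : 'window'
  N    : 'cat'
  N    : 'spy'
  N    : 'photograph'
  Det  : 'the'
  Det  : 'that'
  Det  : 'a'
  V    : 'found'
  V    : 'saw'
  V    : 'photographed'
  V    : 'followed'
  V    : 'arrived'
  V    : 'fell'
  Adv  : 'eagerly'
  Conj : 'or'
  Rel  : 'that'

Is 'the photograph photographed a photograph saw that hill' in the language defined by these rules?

Ungrammatical

For S → NP VP, the only prefix that parses as NP is 'the photograph', but the remainder 'photographed a photograph saw that hill' is not a VP under these rules.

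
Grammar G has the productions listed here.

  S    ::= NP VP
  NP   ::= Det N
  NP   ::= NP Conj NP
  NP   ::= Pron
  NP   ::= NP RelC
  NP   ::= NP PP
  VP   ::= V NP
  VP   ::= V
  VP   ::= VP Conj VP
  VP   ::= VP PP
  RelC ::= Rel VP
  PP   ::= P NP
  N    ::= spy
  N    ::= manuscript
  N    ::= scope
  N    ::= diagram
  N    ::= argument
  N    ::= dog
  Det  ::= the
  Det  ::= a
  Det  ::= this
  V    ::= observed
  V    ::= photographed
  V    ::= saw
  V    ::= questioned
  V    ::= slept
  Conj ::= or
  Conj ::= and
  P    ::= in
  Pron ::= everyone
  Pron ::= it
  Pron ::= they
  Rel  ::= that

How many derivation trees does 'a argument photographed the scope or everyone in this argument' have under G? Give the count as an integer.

3

Two of the 3 distinct bracketings:
[S [NP [Det a] [N argument]] [VP [V photographed] [NP [NP [Det the] [N scope]] [Conj or] [NP [NP [Pron everyone]] [PP [P in] [NP [Det this] [N argument]]]]]]]
[S [NP [Det a] [N argument]] [VP [V photographed] [NP [NP [NP [Det the] [N scope]] [Conj or] [NP [Pron everyone]]] [PP [P in] [NP [Det this] [N argument]]]]]]
The trees differ in how a recursive rule is bracketed over the same span.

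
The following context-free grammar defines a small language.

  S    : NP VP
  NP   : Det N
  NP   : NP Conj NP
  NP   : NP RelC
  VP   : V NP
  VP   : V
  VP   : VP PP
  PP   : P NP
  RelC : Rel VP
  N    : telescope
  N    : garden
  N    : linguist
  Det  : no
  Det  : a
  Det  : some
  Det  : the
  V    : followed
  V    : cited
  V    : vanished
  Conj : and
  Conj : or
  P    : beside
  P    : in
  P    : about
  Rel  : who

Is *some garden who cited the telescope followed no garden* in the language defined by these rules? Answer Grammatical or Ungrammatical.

Grammatical

[S [NP [NP [Det some] [N garden]] [RelC [Rel who] [VP [V cited] [NP [Det the] [N telescope]]]]] [VP [V followed] [NP [Det no] [N garden]]]]
The bracketing above is licensed at every node by one of the given productions, with S at the root.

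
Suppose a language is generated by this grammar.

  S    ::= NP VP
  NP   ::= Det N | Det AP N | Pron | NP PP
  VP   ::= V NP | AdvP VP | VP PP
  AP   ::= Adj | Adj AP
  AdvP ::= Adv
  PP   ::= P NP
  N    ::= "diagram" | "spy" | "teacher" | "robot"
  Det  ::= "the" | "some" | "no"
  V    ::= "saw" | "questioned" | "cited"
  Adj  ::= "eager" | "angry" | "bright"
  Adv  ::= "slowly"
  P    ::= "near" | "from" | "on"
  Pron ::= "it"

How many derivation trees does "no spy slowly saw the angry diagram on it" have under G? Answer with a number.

3

Two of the 3 distinct bracketings:
[S [NP [Det no] [N spy]] [VP [AdvP [Adv slowly]] [VP [V saw] [NP [NP [Det the] [AP [Adj angry]] [N diagram]] [PP [P on] [NP [Pron it]]]]]]]
[S [NP [Det no] [N spy]] [VP [AdvP [Adv slowly]] [VP [VP [V saw] [NP [Det the] [AP [Adj angry]] [N diagram]]] [PP [P on] [NP [Pron it]]]]]]
The difference turns on whether NP → NP PP is used at the relevant span, versus an alternative expansion of NP.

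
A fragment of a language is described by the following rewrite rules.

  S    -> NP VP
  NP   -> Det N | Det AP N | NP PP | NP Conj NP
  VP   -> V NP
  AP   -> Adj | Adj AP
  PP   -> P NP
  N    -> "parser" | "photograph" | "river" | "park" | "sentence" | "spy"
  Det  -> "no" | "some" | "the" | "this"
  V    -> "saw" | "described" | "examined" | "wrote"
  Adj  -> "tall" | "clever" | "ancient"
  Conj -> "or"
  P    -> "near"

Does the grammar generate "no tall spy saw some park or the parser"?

Grammatical

[S [NP [Det no] [AP [Adj tall]] [N spy]] [VP [V saw] [NP [NP [Det some] [N park]] [Conj or] [NP [Det the] [N parser]]]]]
Each bracket corresponds to one application of a listed rule, so the string is derivable from S.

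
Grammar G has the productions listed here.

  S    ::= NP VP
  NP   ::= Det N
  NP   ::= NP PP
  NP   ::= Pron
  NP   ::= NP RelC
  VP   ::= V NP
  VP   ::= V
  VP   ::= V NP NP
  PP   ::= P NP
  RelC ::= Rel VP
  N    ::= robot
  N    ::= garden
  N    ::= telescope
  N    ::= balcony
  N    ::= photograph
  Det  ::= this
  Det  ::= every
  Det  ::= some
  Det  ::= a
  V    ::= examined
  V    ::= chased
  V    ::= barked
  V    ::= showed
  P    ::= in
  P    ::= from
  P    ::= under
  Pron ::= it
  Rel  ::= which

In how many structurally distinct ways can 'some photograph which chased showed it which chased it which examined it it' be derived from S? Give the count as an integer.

Two of the 7 distinct bracketings:
[S [NP [NP [Det some] [N photograph]] [RelC [Rel which] [VP [V chased]]]] [VP [V showed] [NP [NP [Pron it]] [RelC [Rel which] [VP [V chased] [NP [NP [Pron it]] [RelC [Rel which] [VP [V examined] [NP [Pron it]] [NP [Pron it]]]]]]]]]]
[S [NP [NP [Det some] [N photograph]] [RelC [Rel which] [VP [V chased]]]] [VP [V showed] [NP [NP [Pron it]] [RelC [Rel which] [VP [V chased] [NP [NP [Pron it]] [RelC [Rel which] [VP [V examined] [NP [Pron it]]]]] [NP [Pron it]]]]]]]
The trees differ in how a recursive rule is bracketed over the same span.

7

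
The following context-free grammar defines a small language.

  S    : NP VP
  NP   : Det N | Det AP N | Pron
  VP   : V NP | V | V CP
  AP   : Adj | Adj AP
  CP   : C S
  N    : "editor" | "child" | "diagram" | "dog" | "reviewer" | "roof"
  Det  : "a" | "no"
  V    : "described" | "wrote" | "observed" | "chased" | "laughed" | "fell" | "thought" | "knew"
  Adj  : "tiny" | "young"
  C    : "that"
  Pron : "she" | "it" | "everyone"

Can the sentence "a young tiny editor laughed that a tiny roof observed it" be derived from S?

Grammatical

[S [NP [Det a] [AP [Adj young] [AP [Adj tiny]]] [N editor]] [VP [V laughed] [CP [C that] [S [NP [Det a] [AP [Adj tiny]] [N roof]] [VP [V observed] [NP [Pron it]]]]]]]
Every word is introduced by a lexical rule and the phrasal rules combine the resulting categories into a single S.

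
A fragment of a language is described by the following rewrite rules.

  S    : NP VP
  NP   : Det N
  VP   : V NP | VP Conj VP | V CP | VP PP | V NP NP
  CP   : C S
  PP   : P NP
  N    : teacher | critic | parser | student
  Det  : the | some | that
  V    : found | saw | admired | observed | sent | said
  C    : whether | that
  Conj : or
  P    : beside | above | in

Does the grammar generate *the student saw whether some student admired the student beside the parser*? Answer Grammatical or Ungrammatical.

[S [NP [Det the] [N student]] [VP [V saw] [CP [C whether] [S [NP [Det some] [N student]] [VP [VP [V admired] [NP [Det the] [N student]]] [PP [P beside] [NP [Det the] [N parser]]]]]]]]
Each bracket corresponds to one application of a listed rule, so the string is derivable from S.

Grammatical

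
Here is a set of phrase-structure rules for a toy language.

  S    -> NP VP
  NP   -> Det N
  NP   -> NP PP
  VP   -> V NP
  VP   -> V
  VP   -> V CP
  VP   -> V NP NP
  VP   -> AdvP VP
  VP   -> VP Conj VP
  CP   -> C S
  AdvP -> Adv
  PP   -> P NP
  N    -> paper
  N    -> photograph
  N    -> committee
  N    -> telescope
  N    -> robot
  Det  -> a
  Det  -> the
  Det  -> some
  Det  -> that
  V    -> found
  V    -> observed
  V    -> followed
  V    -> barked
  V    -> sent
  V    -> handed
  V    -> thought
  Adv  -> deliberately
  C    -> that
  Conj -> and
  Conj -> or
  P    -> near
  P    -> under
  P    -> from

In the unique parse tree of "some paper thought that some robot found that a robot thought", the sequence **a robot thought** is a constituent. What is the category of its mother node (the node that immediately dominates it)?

[S [NP [Det some] [N paper]] [VP [V thought] [CP [C that] [S [NP [Det some] [N robot]] [VP [V found] [CP [C that] [S [NP [Det a] [N robot]] [VP [V thought]]]]]]]]]
The span 'a robot thought' is the S node built by S → NP VP.
Its mother is the CP built by CP → C S.

CP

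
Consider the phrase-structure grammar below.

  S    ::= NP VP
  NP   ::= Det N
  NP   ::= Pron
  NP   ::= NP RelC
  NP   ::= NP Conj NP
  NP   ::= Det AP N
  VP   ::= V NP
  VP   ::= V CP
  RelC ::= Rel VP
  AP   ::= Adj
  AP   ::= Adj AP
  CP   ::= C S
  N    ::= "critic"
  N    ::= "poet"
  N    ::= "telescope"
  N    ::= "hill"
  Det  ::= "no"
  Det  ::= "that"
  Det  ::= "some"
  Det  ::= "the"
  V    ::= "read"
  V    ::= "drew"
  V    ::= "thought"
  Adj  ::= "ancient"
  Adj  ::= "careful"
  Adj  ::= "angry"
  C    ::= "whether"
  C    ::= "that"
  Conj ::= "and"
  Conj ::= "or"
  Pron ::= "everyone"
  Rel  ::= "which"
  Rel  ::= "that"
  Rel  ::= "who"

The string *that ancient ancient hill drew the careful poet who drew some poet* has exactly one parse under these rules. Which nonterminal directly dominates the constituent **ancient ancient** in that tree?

S
  NP
    Det: that
    AP
      Adj: ancient
      AP
        Adj: ancient
    N: hill
  VP
    V: drew
    NP
      NP
        Det: the
        AP
          Adj: careful
        N: poet
      RelC
        Rel: who
        VP
          V: drew
          NP
            Det: some
            N: poet
The span 'ancient ancient' is the AP node built by AP → Adj AP.
Its mother is the NP built by NP → Det AP N.

NP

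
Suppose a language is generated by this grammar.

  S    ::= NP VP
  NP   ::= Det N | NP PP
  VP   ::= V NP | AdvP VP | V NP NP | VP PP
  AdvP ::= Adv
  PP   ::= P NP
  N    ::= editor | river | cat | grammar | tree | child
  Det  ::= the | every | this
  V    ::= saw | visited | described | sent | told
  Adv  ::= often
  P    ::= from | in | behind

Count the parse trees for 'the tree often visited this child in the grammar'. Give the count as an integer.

3

Two of the 3 distinct bracketings:
[S [NP [Det the] [N tree]] [VP [AdvP [Adv often]] [VP [V visited] [NP [NP [Det this] [N child]] [PP [P in] [NP [Det the] [N grammar]]]]]]]
[S [NP [Det the] [N tree]] [VP [AdvP [Adv often]] [VP [VP [V visited] [NP [Det this] [N child]]] [PP [P in] [NP [Det the] [N grammar]]]]]]
The difference turns on whether NP → NP PP is used at the relevant span, versus an alternative expansion of NP.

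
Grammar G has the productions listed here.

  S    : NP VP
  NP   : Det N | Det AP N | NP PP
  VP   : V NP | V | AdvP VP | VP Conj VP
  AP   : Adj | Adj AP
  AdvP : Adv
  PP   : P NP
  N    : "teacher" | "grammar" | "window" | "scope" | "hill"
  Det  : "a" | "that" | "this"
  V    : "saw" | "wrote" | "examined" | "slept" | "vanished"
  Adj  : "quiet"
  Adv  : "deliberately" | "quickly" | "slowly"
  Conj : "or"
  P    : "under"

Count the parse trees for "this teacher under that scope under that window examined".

The two bracketings:
[S [NP [NP [Det this] [N teacher]] [PP [P under] [NP [NP [Det that] [N scope]] [PP [P under] [NP [Det that] [N window]]]]]] [VP [V examined]]]
[S [NP [NP [NP [Det this] [N teacher]] [PP [P under] [NP [Det that] [N scope]]]] [PP [P under] [NP [Det that] [N window]]]] [VP [V examined]]]
The trees differ in how a recursive rule is bracketed over the same span.

2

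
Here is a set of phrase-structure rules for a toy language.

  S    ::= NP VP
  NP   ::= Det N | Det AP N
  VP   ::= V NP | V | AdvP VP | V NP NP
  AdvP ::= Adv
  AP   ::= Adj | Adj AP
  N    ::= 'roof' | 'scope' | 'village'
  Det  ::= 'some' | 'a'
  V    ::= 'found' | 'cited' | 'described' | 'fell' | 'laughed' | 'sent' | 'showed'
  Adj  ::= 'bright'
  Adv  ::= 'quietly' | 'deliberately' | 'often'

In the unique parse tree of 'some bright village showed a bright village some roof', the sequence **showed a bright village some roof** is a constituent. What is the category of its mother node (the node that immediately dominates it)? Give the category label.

S

S
  NP
    Det: some
    AP
      Adj: bright
    N: village
  VP
    V: showed
    NP
      Det: a
      AP
        Adj: bright
      N: village
    NP
      Det: some
      N: roof
The span 'showed a bright village some roof' is the VP node built by VP → V NP NP.
Its mother is the S built by S → NP VP.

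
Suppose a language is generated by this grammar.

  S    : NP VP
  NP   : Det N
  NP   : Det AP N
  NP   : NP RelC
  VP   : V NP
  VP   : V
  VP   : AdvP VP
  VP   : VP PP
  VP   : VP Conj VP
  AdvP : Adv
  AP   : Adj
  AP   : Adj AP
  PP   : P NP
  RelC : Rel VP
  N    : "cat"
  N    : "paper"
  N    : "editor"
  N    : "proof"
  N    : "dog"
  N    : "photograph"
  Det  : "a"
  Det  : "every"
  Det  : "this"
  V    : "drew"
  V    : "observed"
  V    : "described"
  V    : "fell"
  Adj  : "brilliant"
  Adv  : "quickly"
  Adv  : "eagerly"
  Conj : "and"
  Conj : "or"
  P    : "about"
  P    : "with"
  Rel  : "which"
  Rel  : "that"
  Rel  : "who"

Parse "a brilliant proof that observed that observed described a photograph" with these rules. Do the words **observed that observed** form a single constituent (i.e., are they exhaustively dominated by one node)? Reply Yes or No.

No

[S [NP [NP [NP [Det a] [AP [Adj brilliant]] [N proof]] [RelC [Rel that] [VP [V observed]]]] [RelC [Rel that] [VP [V observed]]]] [VP [V described] [NP [Det a] [N photograph]]]]
The smallest constituent containing 'observed that observed' is the NP spanning 'a brilliant proof that observed that observed'; no single node in the tree dominates exactly the given words.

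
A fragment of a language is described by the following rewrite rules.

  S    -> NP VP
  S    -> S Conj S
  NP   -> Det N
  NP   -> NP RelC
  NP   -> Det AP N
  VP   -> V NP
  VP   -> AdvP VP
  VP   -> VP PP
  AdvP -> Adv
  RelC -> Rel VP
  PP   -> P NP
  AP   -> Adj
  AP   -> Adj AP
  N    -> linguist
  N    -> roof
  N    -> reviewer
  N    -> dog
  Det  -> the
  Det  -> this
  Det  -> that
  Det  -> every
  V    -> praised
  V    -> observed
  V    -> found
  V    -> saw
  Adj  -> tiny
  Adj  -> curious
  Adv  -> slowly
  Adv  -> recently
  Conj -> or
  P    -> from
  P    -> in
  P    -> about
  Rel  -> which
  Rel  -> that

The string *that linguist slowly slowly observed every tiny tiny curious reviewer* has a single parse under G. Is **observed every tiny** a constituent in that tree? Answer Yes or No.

[S [NP [Det that] [N linguist]] [VP [AdvP [Adv slowly]] [VP [AdvP [Adv slowly]] [VP [V observed] [NP [Det every] [AP [Adj tiny] [AP [Adj tiny] [AP [Adj curious]]]] [N reviewer]]]]]]
The smallest constituent containing 'observed every tiny' is the VP spanning 'observed every tiny tiny curious reviewer'; no single node in the tree dominates exactly the given words.

No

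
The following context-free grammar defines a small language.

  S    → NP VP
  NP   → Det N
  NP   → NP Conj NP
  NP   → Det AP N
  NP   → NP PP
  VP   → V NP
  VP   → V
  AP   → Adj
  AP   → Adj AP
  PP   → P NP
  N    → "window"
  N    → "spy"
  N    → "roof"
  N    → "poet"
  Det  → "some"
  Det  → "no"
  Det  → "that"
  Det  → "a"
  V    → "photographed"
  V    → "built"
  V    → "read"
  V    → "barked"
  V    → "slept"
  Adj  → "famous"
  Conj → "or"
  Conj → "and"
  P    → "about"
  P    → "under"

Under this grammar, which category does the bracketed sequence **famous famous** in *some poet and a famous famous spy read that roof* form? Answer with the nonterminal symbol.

[S [NP [NP [Det some] [N poet]] [Conj and] [NP [Det a] [AP [Adj famous] [AP [Adj famous]]] [N spy]]] [VP [V read] [NP [Det that] [N roof]]]]
The span 'famous famous' is the AP node built by AP → Adj AP.

AP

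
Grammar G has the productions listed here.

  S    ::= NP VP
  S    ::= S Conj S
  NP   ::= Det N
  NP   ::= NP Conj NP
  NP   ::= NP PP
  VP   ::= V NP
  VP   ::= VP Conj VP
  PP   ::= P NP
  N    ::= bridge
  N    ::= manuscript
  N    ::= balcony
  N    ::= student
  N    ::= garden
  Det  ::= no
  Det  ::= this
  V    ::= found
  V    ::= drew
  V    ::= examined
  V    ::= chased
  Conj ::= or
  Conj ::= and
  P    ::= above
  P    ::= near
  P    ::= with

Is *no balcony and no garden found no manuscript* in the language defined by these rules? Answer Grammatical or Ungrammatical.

[S [NP [NP [Det no] [N balcony]] [Conj and] [NP [Det no] [N garden]]] [VP [V found] [NP [Det no] [N manuscript]]]]
Each bracket corresponds to one application of a listed rule, so the string is derivable from S.

Grammatical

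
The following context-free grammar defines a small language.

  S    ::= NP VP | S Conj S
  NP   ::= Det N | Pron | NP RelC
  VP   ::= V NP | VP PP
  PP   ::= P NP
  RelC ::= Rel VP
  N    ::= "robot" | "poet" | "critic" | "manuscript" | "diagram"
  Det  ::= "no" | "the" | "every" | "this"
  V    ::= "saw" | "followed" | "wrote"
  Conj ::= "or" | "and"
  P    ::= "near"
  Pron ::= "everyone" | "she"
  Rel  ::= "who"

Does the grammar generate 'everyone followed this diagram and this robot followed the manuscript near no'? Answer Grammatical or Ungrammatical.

For S → NP VP, the only prefix that parses as NP is 'everyone', but the remainder 'followed this diagram and this robot followed the manuscript near no' is not a VP under these rules. The alternative S rule S → S Conj S likewise has no satisfying split.

Ungrammatical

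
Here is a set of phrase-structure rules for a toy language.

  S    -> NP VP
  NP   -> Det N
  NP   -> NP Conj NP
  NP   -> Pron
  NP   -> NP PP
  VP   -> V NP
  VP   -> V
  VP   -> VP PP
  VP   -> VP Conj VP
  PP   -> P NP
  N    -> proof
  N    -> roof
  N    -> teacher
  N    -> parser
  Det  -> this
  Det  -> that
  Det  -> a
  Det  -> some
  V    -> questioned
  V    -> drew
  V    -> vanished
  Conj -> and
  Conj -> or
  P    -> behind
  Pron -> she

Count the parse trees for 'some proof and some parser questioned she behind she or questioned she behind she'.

6

Two of the 6 distinct bracketings:
[S [NP [NP [Det some] [N proof]] [Conj and] [NP [Det some] [N parser]]] [VP [VP [VP [V questioned] [NP [NP [Pron she]] [PP [P behind] [NP [Pron she]]]]] [Conj or] [VP [V questioned] [NP [Pron she]]]] [PP [P behind] [NP [Pron she]]]]]
[S [NP [NP [Det some] [N proof]] [Conj and] [NP [Det some] [N parser]]] [VP [VP [VP [VP [V questioned] [NP [Pron she]]] [PP [P behind] [NP [Pron she]]]] [Conj or] [VP [V questioned] [NP [Pron she]]]] [PP [P behind] [NP [Pron she]]]]]
The difference turns on whether NP → NP PP is used at the relevant span, versus an alternative expansion of NP.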